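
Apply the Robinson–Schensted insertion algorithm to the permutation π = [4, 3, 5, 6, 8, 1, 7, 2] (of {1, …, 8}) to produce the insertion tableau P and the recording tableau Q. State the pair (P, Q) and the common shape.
P = [1, 2, 6, 7] / [3, 5] / [4, 8];  Q = [1, 3, 4, 5] / [2, 7] / [6, 8];  common shape = (4, 2, 2)

Row-insert the values π_1, π_2, … into P one at a time, bumping the leftmost entry strictly greater than the inserted value down to the next row. The recording tableau Q records, in position (i, j), the step at which that cell was added to P.
  Insert 4 (step 1): P = [4];  Q = [1]
  Insert 3 (step 2): P = [3] / [4];  Q = [1] / [2]
  Insert 5 (step 3): P = [3, 5] / [4];  Q = [1, 3] / [2]
  Insert 6 (step 4): P = [3, 5, 6] / [4];  Q = [1, 3, 4] / [2]
  Insert 8 (step 5): P = [3, 5, 6, 8] / [4];  Q = [1, 3, 4, 5] / [2]
  Insert 1 (step 6): P = [1, 5, 6, 8] / [3] / [4];  Q = [1, 3, 4, 5] / [2] / [6]
  Insert 7 (step 7): P = [1, 5, 6, 7] / [3, 8] / [4];  Q = [1, 3, 4, 5] / [2, 7] / [6]
  Insert 2 (step 8): P = [1, 2, 6, 7] / [3, 5] / [4, 8];  Q = [1, 3, 4, 5] / [2, 7] / [6, 8]
Final shape: (4, 2, 2).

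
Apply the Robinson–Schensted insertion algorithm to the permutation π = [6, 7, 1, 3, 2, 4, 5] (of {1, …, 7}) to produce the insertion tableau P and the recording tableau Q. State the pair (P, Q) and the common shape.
P = [1, 2, 4, 5] / [3, 7] / [6];  Q = [1, 2, 6, 7] / [3, 4] / [5];  common shape = (4, 2, 1)

Row-insert the values π_1, π_2, … into P one at a time, bumping the leftmost entry strictly greater than the inserted value down to the next row. The recording tableau Q records, in position (i, j), the step at which that cell was added to P.
  Insert 6 (step 1): P = [6];  Q = [1]
  Insert 7 (step 2): P = [6, 7];  Q = [1, 2]
  Insert 1 (step 3): P = [1, 7] / [6];  Q = [1, 2] / [3]
  Insert 3 (step 4): P = [1, 3] / [6, 7];  Q = [1, 2] / [3, 4]
  Insert 2 (step 5): P = [1, 2] / [3, 7] / [6];  Q = [1, 2] / [3, 4] / [5]
  Insert 4 (step 6): P = [1, 2, 4] / [3, 7] / [6];  Q = [1, 2, 6] / [3, 4] / [5]
  Insert 5 (step 7): P = [1, 2, 4, 5] / [3, 7] / [6];  Q = [1, 2, 6, 7] / [3, 4] / [5]
Final shape: (4, 2, 1).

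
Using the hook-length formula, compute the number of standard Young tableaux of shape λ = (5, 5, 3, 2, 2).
# SYT of shape (5, 5, 3, 2, 2) = 1531530

Hook-length formula: f^λ = n! / Π hook(c), product over all cells c of the Young diagram. For λ = (5, 5, 3, 2, 2), n = 17 boxes. Hook lengths by row (left-to-right, top-to-bottom): [9, 8, 5, 3, 2]; [8, 7, 4, 2, 1]; [5, 4, 1]; [3, 2]; [2, 1]. Product of hooks = 232243200. So f^λ = 17! / 232243200 = 355687428096000 / 232243200 = 1531530.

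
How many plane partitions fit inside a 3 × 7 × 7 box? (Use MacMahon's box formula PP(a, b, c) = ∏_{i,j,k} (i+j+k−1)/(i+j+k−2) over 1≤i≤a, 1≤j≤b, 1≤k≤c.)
PP(3, 7, 7) = 877262100

Evaluate the triple product over i = 1..3, j = 1..7, k = 1..7. The factors are (2/1) · (3/2) · (4/3) · (5/4) · (6/5) · (7/6) · (8/7) · (3/2) · … (147 factors total). The numerators and denominators telescope so the product is an integer; carrying out the multiplication exactly gives PP(3, 7, 7) = 877262100.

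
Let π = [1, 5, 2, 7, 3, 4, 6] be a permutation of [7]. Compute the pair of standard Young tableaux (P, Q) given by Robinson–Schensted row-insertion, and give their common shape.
P = [1, 2, 3, 4, 6] / [5, 7];  Q = [1, 2, 4, 6, 7] / [3, 5];  common shape = (5, 2)

Row-insert the values π_1, π_2, … into P one at a time, bumping the leftmost entry strictly greater than the inserted value down to the next row. The recording tableau Q records, in position (i, j), the step at which that cell was added to P.
  Insert 1 (step 1): P = [1];  Q = [1]
  Insert 5 (step 2): P = [1, 5];  Q = [1, 2]
  Insert 2 (step 3): P = [1, 2] / [5];  Q = [1, 2] / [3]
  Insert 7 (step 4): P = [1, 2, 7] / [5];  Q = [1, 2, 4] / [3]
  Insert 3 (step 5): P = [1, 2, 3] / [5, 7];  Q = [1, 2, 4] / [3, 5]
  Insert 4 (step 6): P = [1, 2, 3, 4] / [5, 7];  Q = [1, 2, 4, 6] / [3, 5]
  Insert 6 (step 7): P = [1, 2, 3, 4, 6] / [5, 7];  Q = [1, 2, 4, 6, 7] / [3, 5]
Final shape: (5, 2).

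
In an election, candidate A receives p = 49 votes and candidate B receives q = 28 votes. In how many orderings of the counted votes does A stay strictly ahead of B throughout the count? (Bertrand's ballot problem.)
Strict-lead orderings = 213500511897826704900

Total orderings of the 77 votes with 49 for A: C(77, 49) = 782835210292031251300. By the Bertrand ballot formula (Cycle Lemma / reflection principle), the number of orderings in which A is strictly ahead of B throughout is (p − q)/(p + q) · C(p + q, p) = (49 − 28)/(49 + 28) · 782835210292031251300 = 213500511897826704900.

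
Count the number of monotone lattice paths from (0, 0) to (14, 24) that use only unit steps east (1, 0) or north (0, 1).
Number of paths = 9669554100

A monotone lattice path from (0, 0) to (14, 24) consists of 14 east steps and 24 north steps in some order, so it is determined by which 14 of the 38 steps are east. The count is C(38, 14) = 9669554100.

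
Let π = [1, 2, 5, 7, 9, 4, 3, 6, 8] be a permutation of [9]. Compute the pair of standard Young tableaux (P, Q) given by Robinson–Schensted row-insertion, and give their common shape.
P = [1, 2, 3, 6, 8] / [4, 7, 9] / [5];  Q = [1, 2, 3, 4, 5] / [6, 8, 9] / [7];  common shape = (5, 3, 1)

Row-insert the values π_1, π_2, … into P one at a time, bumping the leftmost entry strictly greater than the inserted value down to the next row. The recording tableau Q records, in position (i, j), the step at which that cell was added to P.
  Insert 1 (step 1): P = [1];  Q = [1]
  Insert 2 (step 2): P = [1, 2];  Q = [1, 2]
  Insert 5 (step 3): P = [1, 2, 5];  Q = [1, 2, 3]
  Insert 7 (step 4): P = [1, 2, 5, 7];  Q = [1, 2, 3, 4]
  Insert 9 (step 5): P = [1, 2, 5, 7, 9];  Q = [1, 2, 3, 4, 5]
  Insert 4 (step 6): P = [1, 2, 4, 7, 9] / [5];  Q = [1, 2, 3, 4, 5] / [6]
  Insert 3 (step 7): P = [1, 2, 3, 7, 9] / [4] / [5];  Q = [1, 2, 3, 4, 5] / [6] / [7]
  Insert 6 (step 8): P = [1, 2, 3, 6, 9] / [4, 7] / [5];  Q = [1, 2, 3, 4, 5] / [6, 8] / [7]
  Insert 8 (step 9): P = [1, 2, 3, 6, 8] / [4, 7, 9] / [5];  Q = [1, 2, 3, 4, 5] / [6, 8, 9] / [7]
Final shape: (5, 3, 1).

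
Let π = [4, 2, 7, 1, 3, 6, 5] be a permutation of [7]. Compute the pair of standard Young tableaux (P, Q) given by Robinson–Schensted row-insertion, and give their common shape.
P = [1, 3, 5] / [2, 6] / [4, 7];  Q = [1, 3, 6] / [2, 5] / [4, 7];  common shape = (3, 2, 2)

Row-insert the values π_1, π_2, … into P one at a time, bumping the leftmost entry strictly greater than the inserted value down to the next row. The recording tableau Q records, in position (i, j), the step at which that cell was added to P.
  Insert 4 (step 1): P = [4];  Q = [1]
  Insert 2 (step 2): P = [2] / [4];  Q = [1] / [2]
  Insert 7 (step 3): P = [2, 7] / [4];  Q = [1, 3] / [2]
  Insert 1 (step 4): P = [1, 7] / [2] / [4];  Q = [1, 3] / [2] / [4]
  Insert 3 (step 5): P = [1, 3] / [2, 7] / [4];  Q = [1, 3] / [2, 5] / [4]
  Insert 6 (step 6): P = [1, 3, 6] / [2, 7] / [4];  Q = [1, 3, 6] / [2, 5] / [4]
  Insert 5 (step 7): P = [1, 3, 5] / [2, 6] / [4, 7];  Q = [1, 3, 6] / [2, 5] / [4, 7]
Final shape: (3, 2, 2).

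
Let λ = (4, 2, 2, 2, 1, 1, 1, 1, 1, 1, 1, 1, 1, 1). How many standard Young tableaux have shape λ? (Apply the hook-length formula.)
# SYT of shape (4, 2, 2, 2, 1, 1, 1, 1, 1, 1, 1, 1, 1, 1) = 250800

Hook-length formula: f^λ = n! / Π hook(c), product over all cells c of the Young diagram. For λ = (4, 2, 2, 2, 1, 1, 1, 1, 1, 1, 1, 1, 1, 1), n = 20 boxes. Hook lengths by row (left-to-right, top-to-bottom): [17, 6, 2, 1]; [14, 3]; [13, 2]; [12, 1]; [10]; [9]; [8]; [7]; [6]; [5]; [4]; [3]; [2]; [1]. Product of hooks = 9700566220800. So f^λ = 20! / 9700566220800 = 2432902008176640000 / 9700566220800 = 250800.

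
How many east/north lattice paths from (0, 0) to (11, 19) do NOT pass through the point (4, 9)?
Number of paths = 40721980

Total paths from (0, 0) to (11, 19): C(30, 11) = 54627300. Paths through (4, 9): (paths (0, 0) → (4, 9)) × (paths (4, 9) → (11, 19)) = C(13, 4) · C(17, 7) = 715 · 19448 = 13905320. Avoidance count = 54627300 − 13905320 = 40721980.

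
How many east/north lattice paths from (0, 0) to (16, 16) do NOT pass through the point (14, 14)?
Number of paths = 360380790

Total paths from (0, 0) to (16, 16): C(32, 16) = 601080390. Paths through (14, 14): (paths (0, 0) → (14, 14)) × (paths (14, 14) → (16, 16)) = C(28, 14) · C(4, 2) = 40116600 · 6 = 240699600. Avoidance count = 601080390 − 240699600 = 360380790.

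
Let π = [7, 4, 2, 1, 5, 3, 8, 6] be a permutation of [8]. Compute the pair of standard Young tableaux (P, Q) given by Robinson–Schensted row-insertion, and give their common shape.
P = [1, 3, 6] / [2, 5, 8] / [4] / [7];  Q = [1, 5, 7] / [2, 6, 8] / [3] / [4];  common shape = (3, 3, 1, 1)

Row-insert the values π_1, π_2, … into P one at a time, bumping the leftmost entry strictly greater than the inserted value down to the next row. The recording tableau Q records, in position (i, j), the step at which that cell was added to P.
  Insert 7 (step 1): P = [7];  Q = [1]
  Insert 4 (step 2): P = [4] / [7];  Q = [1] / [2]
  Insert 2 (step 3): P = [2] / [4] / [7];  Q = [1] / [2] / [3]
  Insert 1 (step 4): P = [1] / [2] / [4] / [7];  Q = [1] / [2] / [3] / [4]
  Insert 5 (step 5): P = [1, 5] / [2] / [4] / [7];  Q = [1, 5] / [2] / [3] / [4]
  Insert 3 (step 6): P = [1, 3] / [2, 5] / [4] / [7];  Q = [1, 5] / [2, 6] / [3] / [4]
  Insert 8 (step 7): P = [1, 3, 8] / [2, 5] / [4] / [7];  Q = [1, 5, 7] / [2, 6] / [3] / [4]
  Insert 6 (step 8): P = [1, 3, 6] / [2, 5, 8] / [4] / [7];  Q = [1, 5, 7] / [2, 6, 8] / [3] / [4]
Final shape: (3, 3, 1, 1).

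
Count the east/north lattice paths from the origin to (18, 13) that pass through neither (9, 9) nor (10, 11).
Number of paths = 162181255

Inclusion–exclusion. Total paths: C(31, 18) = 206253075. Through P₁: C(18, 9)·C(13, 9) = 34763300. Through P₂: C(21, 10)·C(10, 8) = 15872220. Since P₁ is strictly southwest of P₂, a monotone path through both must visit P₁ then P₂; paths through both = C(18, 9)·C(3, 1)·C(10, 8) = 6563700. Avoid both = 206253075 − 34763300 − 15872220 + 6563700 = 162181255.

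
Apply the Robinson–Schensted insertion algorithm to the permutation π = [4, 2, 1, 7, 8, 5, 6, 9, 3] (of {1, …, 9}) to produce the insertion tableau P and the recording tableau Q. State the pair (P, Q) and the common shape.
P = [1, 3, 6, 9] / [2, 5, 8] / [4, 7];  Q = [1, 4, 5, 8] / [2, 6, 7] / [3, 9];  common shape = (4, 3, 2)

Row-insert the values π_1, π_2, … into P one at a time, bumping the leftmost entry strictly greater than the inserted value down to the next row. The recording tableau Q records, in position (i, j), the step at which that cell was added to P.
  Insert 4 (step 1): P = [4];  Q = [1]
  Insert 2 (step 2): P = [2] / [4];  Q = [1] / [2]
  Insert 1 (step 3): P = [1] / [2] / [4];  Q = [1] / [2] / [3]
  Insert 7 (step 4): P = [1, 7] / [2] / [4];  Q = [1, 4] / [2] / [3]
  Insert 8 (step 5): P = [1, 7, 8] / [2] / [4];  Q = [1, 4, 5] / [2] / [3]
  Insert 5 (step 6): P = [1, 5, 8] / [2, 7] / [4];  Q = [1, 4, 5] / [2, 6] / [3]
  Insert 6 (step 7): P = [1, 5, 6] / [2, 7, 8] / [4];  Q = [1, 4, 5] / [2, 6, 7] / [3]
  Insert 9 (step 8): P = [1, 5, 6, 9] / [2, 7, 8] / [4];  Q = [1, 4, 5, 8] / [2, 6, 7] / [3]
  Insert 3 (step 9): P = [1, 3, 6, 9] / [2, 5, 8] / [4, 7];  Q = [1, 4, 5, 8] / [2, 6, 7] / [3, 9]
Final shape: (4, 3, 2).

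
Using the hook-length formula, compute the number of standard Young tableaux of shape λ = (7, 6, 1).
# SYT of shape (7, 6, 1) = 4576

Hook-length formula: f^λ = n! / Π hook(c), product over all cells c of the Young diagram. For λ = (7, 6, 1), n = 14 boxes. Hook lengths by row (left-to-right, top-to-bottom): [9, 7, 6, 5, 4, 3, 1]; [7, 5, 4, 3, 2, 1]; [1]. Product of hooks = 19051200. So f^λ = 14! / 19051200 = 87178291200 / 19051200 = 4576.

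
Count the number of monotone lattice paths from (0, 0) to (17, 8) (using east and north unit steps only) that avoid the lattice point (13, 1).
Number of paths = 1076955

Total paths from (0, 0) to (17, 8): C(25, 17) = 1081575. Paths through (13, 1): (paths (0, 0) → (13, 1)) × (paths (13, 1) → (17, 8)) = C(14, 13) · C(11, 4) = 14 · 330 = 4620. Avoidance count = 1081575 − 4620 = 1076955.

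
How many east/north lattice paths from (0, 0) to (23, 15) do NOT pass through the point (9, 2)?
Number of paths = 14368080060

Total paths from (0, 0) to (23, 15): C(38, 23) = 15471286560. Paths through (9, 2): (paths (0, 0) → (9, 2)) × (paths (9, 2) → (23, 15)) = C(11, 9) · C(27, 14) = 55 · 20058300 = 1103206500. Avoidance count = 15471286560 − 1103206500 = 14368080060.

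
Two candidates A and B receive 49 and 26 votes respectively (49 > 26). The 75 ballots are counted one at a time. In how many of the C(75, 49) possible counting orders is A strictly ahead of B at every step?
Strict-lead orderings = 31013758570421142396

Total orderings of the 75 votes with 49 for A: C(75, 49) = 101131821425286333900. By the Bertrand ballot formula (Cycle Lemma / reflection principle), the number of orderings in which A is strictly ahead of B throughout is (p − q)/(p + q) · C(p + q, p) = (49 − 26)/(49 + 26) · 101131821425286333900 = 31013758570421142396.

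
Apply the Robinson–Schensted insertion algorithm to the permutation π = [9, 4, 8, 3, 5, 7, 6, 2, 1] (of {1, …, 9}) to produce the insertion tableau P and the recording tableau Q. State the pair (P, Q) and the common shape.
P = [1, 5, 6] / [2, 7] / [3] / [4] / [8] / [9];  Q = [1, 3, 6] / [2, 5] / [4] / [7] / [8] / [9];  common shape = (3, 2, 1, 1, 1, 1)

Row-insert the values π_1, π_2, … into P one at a time, bumping the leftmost entry strictly greater than the inserted value down to the next row. The recording tableau Q records, in position (i, j), the step at which that cell was added to P.
  Insert 9 (step 1): P = [9];  Q = [1]
  Insert 4 (step 2): P = [4] / [9];  Q = [1] / [2]
  Insert 8 (step 3): P = [4, 8] / [9];  Q = [1, 3] / [2]
  Insert 3 (step 4): P = [3, 8] / [4] / [9];  Q = [1, 3] / [2] / [4]
  Insert 5 (step 5): P = [3, 5] / [4, 8] / [9];  Q = [1, 3] / [2, 5] / [4]
  Insert 7 (step 6): P = [3, 5, 7] / [4, 8] / [9];  Q = [1, 3, 6] / [2, 5] / [4]
  Insert 6 (step 7): P = [3, 5, 6] / [4, 7] / [8] / [9];  Q = [1, 3, 6] / [2, 5] / [4] / [7]
  Insert 2 (step 8): P = [2, 5, 6] / [3, 7] / [4] / [8] / [9];  Q = [1, 3, 6] / [2, 5] / [4] / [7] / [8]
  Insert 1 (step 9): P = [1, 5, 6] / [2, 7] / [3] / [4] / [8] / [9];  Q = [1, 3, 6] / [2, 5] / [4] / [7] / [8] / [9]
Final shape: (3, 2, 1, 1, 1, 1).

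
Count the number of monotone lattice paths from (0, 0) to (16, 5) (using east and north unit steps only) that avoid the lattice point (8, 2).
Number of paths = 12924

Total paths from (0, 0) to (16, 5): C(21, 16) = 20349. Paths through (8, 2): (paths (0, 0) → (8, 2)) × (paths (8, 2) → (16, 5)) = C(10, 8) · C(11, 8) = 45 · 165 = 7425. Avoidance count = 20349 − 7425 = 12924.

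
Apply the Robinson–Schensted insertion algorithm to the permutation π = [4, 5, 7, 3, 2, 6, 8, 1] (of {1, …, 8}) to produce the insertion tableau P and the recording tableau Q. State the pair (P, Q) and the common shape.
P = [1, 5, 6, 8] / [2, 7] / [3] / [4];  Q = [1, 2, 3, 7] / [4, 6] / [5] / [8];  common shape = (4, 2, 1, 1)

Row-insert the values π_1, π_2, … into P one at a time, bumping the leftmost entry strictly greater than the inserted value down to the next row. The recording tableau Q records, in position (i, j), the step at which that cell was added to P.
  Insert 4 (step 1): P = [4];  Q = [1]
  Insert 5 (step 2): P = [4, 5];  Q = [1, 2]
  Insert 7 (step 3): P = [4, 5, 7];  Q = [1, 2, 3]
  Insert 3 (step 4): P = [3, 5, 7] / [4];  Q = [1, 2, 3] / [4]
  Insert 2 (step 5): P = [2, 5, 7] / [3] / [4];  Q = [1, 2, 3] / [4] / [5]
  Insert 6 (step 6): P = [2, 5, 6] / [3, 7] / [4];  Q = [1, 2, 3] / [4, 6] / [5]
  Insert 8 (step 7): P = [2, 5, 6, 8] / [3, 7] / [4];  Q = [1, 2, 3, 7] / [4, 6] / [5]
  Insert 1 (step 8): P = [1, 5, 6, 8] / [2, 7] / [3] / [4];  Q = [1, 2, 3, 7] / [4, 6] / [5] / [8]
Final shape: (4, 2, 1, 1).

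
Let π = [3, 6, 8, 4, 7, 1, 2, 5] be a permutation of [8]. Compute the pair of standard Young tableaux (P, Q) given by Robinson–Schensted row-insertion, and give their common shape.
P = [1, 2, 5] / [3, 4, 7] / [6, 8];  Q = [1, 2, 3] / [4, 5, 8] / [6, 7];  common shape = (3, 3, 2)

Row-insert the values π_1, π_2, … into P one at a time, bumping the leftmost entry strictly greater than the inserted value down to the next row. The recording tableau Q records, in position (i, j), the step at which that cell was added to P.
  Insert 3 (step 1): P = [3];  Q = [1]
  Insert 6 (step 2): P = [3, 6];  Q = [1, 2]
  Insert 8 (step 3): P = [3, 6, 8];  Q = [1, 2, 3]
  Insert 4 (step 4): P = [3, 4, 8] / [6];  Q = [1, 2, 3] / [4]
  Insert 7 (step 5): P = [3, 4, 7] / [6, 8];  Q = [1, 2, 3] / [4, 5]
  Insert 1 (step 6): P = [1, 4, 7] / [3, 8] / [6];  Q = [1, 2, 3] / [4, 5] / [6]
  Insert 2 (step 7): P = [1, 2, 7] / [3, 4] / [6, 8];  Q = [1, 2, 3] / [4, 5] / [6, 7]
  Insert 5 (step 8): P = [1, 2, 5] / [3, 4, 7] / [6, 8];  Q = [1, 2, 3] / [4, 5, 8] / [6, 7]
Final shape: (3, 3, 2).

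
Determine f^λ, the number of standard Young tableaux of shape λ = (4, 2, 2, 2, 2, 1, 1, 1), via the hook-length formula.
# SYT of shape (4, 2, 2, 2, 2, 1, 1, 1) = 35100

Hook-length formula: f^λ = n! / Π hook(c), product over all cells c of the Young diagram. For λ = (4, 2, 2, 2, 2, 1, 1, 1), n = 15 boxes. Hook lengths by row (left-to-right, top-to-bottom): [11, 7, 2, 1]; [8, 4]; [7, 3]; [6, 2]; [5, 1]; [3]; [2]; [1]. Product of hooks = 37255680. So f^λ = 15! / 37255680 = 1307674368000 / 37255680 = 35100.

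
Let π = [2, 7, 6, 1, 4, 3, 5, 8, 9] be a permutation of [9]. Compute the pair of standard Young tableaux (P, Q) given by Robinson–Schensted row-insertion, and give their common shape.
P = [1, 3, 5, 8, 9] / [2, 4] / [6] / [7];  Q = [1, 2, 7, 8, 9] / [3, 5] / [4] / [6];  common shape = (5, 2, 1, 1)

Row-insert the values π_1, π_2, … into P one at a time, bumping the leftmost entry strictly greater than the inserted value down to the next row. The recording tableau Q records, in position (i, j), the step at which that cell was added to P.
  Insert 2 (step 1): P = [2];  Q = [1]
  Insert 7 (step 2): P = [2, 7];  Q = [1, 2]
  Insert 6 (step 3): P = [2, 6] / [7];  Q = [1, 2] / [3]
  Insert 1 (step 4): P = [1, 6] / [2] / [7];  Q = [1, 2] / [3] / [4]
  Insert 4 (step 5): P = [1, 4] / [2, 6] / [7];  Q = [1, 2] / [3, 5] / [4]
  Insert 3 (step 6): P = [1, 3] / [2, 4] / [6] / [7];  Q = [1, 2] / [3, 5] / [4] / [6]
  Insert 5 (step 7): P = [1, 3, 5] / [2, 4] / [6] / [7];  Q = [1, 2, 7] / [3, 5] / [4] / [6]
  Insert 8 (step 8): P = [1, 3, 5, 8] / [2, 4] / [6] / [7];  Q = [1, 2, 7, 8] / [3, 5] / [4] / [6]
  Insert 9 (step 9): P = [1, 3, 5, 8, 9] / [2, 4] / [6] / [7];  Q = [1, 2, 7, 8, 9] / [3, 5] / [4] / [6]
Final shape: (5, 2, 1, 1).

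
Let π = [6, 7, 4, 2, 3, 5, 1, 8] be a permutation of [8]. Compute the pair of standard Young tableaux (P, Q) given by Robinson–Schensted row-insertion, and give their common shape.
P = [1, 3, 5, 8] / [2, 7] / [4] / [6];  Q = [1, 2, 6, 8] / [3, 5] / [4] / [7];  common shape = (4, 2, 1, 1)

Row-insert the values π_1, π_2, … into P one at a time, bumping the leftmost entry strictly greater than the inserted value down to the next row. The recording tableau Q records, in position (i, j), the step at which that cell was added to P.
  Insert 6 (step 1): P = [6];  Q = [1]
  Insert 7 (step 2): P = [6, 7];  Q = [1, 2]
  Insert 4 (step 3): P = [4, 7] / [6];  Q = [1, 2] / [3]
  Insert 2 (step 4): P = [2, 7] / [4] / [6];  Q = [1, 2] / [3] / [4]
  Insert 3 (step 5): P = [2, 3] / [4, 7] / [6];  Q = [1, 2] / [3, 5] / [4]
  Insert 5 (step 6): P = [2, 3, 5] / [4, 7] / [6];  Q = [1, 2, 6] / [3, 5] / [4]
  Insert 1 (step 7): P = [1, 3, 5] / [2, 7] / [4] / [6];  Q = [1, 2, 6] / [3, 5] / [4] / [7]
  Insert 8 (step 8): P = [1, 3, 5, 8] / [2, 7] / [4] / [6];  Q = [1, 2, 6, 8] / [3, 5] / [4] / [7]
Final shape: (4, 2, 1, 1).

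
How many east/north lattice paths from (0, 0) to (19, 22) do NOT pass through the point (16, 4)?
Number of paths = 244656226350

Total paths from (0, 0) to (19, 22): C(41, 19) = 244662670200. Paths through (16, 4): (paths (0, 0) → (16, 4)) × (paths (16, 4) → (19, 22)) = C(20, 16) · C(21, 3) = 4845 · 1330 = 6443850. Avoidance count = 244662670200 − 6443850 = 244656226350.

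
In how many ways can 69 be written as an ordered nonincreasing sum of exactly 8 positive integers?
p(69, 8 parts) = 89162

Partitions of n into exactly k parts are in bijection with partitions of n − k into at most k parts (subtract 1 from each part). So p(69, exactly 8) = p(61, parts ≤ 8). Computing via the recurrence p(m, j) = p(m, j−1) + p(m−j, j) gives 89162.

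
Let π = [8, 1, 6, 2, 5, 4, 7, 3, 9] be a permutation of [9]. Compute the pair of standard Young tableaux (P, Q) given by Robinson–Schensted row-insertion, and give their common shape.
P = [1, 2, 3, 7, 9] / [4] / [5] / [6] / [8];  Q = [1, 3, 5, 7, 9] / [2] / [4] / [6] / [8];  common shape = (5, 1, 1, 1, 1)

Row-insert the values π_1, π_2, … into P one at a time, bumping the leftmost entry strictly greater than the inserted value down to the next row. The recording tableau Q records, in position (i, j), the step at which that cell was added to P.
  Insert 8 (step 1): P = [8];  Q = [1]
  Insert 1 (step 2): P = [1] / [8];  Q = [1] / [2]
  Insert 6 (step 3): P = [1, 6] / [8];  Q = [1, 3] / [2]
  Insert 2 (step 4): P = [1, 2] / [6] / [8];  Q = [1, 3] / [2] / [4]
  Insert 5 (step 5): P = [1, 2, 5] / [6] / [8];  Q = [1, 3, 5] / [2] / [4]
  Insert 4 (step 6): P = [1, 2, 4] / [5] / [6] / [8];  Q = [1, 3, 5] / [2] / [4] / [6]
  Insert 7 (step 7): P = [1, 2, 4, 7] / [5] / [6] / [8];  Q = [1, 3, 5, 7] / [2] / [4] / [6]
  Insert 3 (step 8): P = [1, 2, 3, 7] / [4] / [5] / [6] / [8];  Q = [1, 3, 5, 7] / [2] / [4] / [6] / [8]
  Insert 9 (step 9): P = [1, 2, 3, 7, 9] / [4] / [5] / [6] / [8];  Q = [1, 3, 5, 7, 9] / [2] / [4] / [6] / [8]
Final shape: (5, 1, 1, 1, 1).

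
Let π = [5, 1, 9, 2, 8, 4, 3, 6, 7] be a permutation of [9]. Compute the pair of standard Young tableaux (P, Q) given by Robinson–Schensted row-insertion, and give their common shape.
P = [1, 2, 3, 6, 7] / [4, 8] / [5] / [9];  Q = [1, 3, 5, 8, 9] / [2, 4] / [6] / [7];  common shape = (5, 2, 1, 1)

Row-insert the values π_1, π_2, … into P one at a time, bumping the leftmost entry strictly greater than the inserted value down to the next row. The recording tableau Q records, in position (i, j), the step at which that cell was added to P.
  Insert 5 (step 1): P = [5];  Q = [1]
  Insert 1 (step 2): P = [1] / [5];  Q = [1] / [2]
  Insert 9 (step 3): P = [1, 9] / [5];  Q = [1, 3] / [2]
  Insert 2 (step 4): P = [1, 2] / [5, 9];  Q = [1, 3] / [2, 4]
  Insert 8 (step 5): P = [1, 2, 8] / [5, 9];  Q = [1, 3, 5] / [2, 4]
  Insert 4 (step 6): P = [1, 2, 4] / [5, 8] / [9];  Q = [1, 3, 5] / [2, 4] / [6]
  Insert 3 (step 7): P = [1, 2, 3] / [4, 8] / [5] / [9];  Q = [1, 3, 5] / [2, 4] / [6] / [7]
  Insert 6 (step 8): P = [1, 2, 3, 6] / [4, 8] / [5] / [9];  Q = [1, 3, 5, 8] / [2, 4] / [6] / [7]
  Insert 7 (step 9): P = [1, 2, 3, 6, 7] / [4, 8] / [5] / [9];  Q = [1, 3, 5, 8, 9] / [2, 4] / [6] / [7]
Final shape: (5, 2, 1, 1).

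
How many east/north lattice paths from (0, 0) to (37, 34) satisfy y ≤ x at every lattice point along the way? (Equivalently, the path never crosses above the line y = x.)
Number of paths = 22031207552900835380

By the reflection principle (André's argument), the number of monotone paths to (37, 34) with n ≤ m that never go above y = x is C(71, 37) − C(71, 38) = 209296471752557936110 − 187265264199657100730 = 22031207552900835380.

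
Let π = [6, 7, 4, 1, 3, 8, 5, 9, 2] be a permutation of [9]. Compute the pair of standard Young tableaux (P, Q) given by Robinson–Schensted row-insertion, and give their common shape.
P = [1, 2, 5, 9] / [3, 7, 8] / [4] / [6];  Q = [1, 2, 6, 8] / [3, 5, 7] / [4] / [9];  common shape = (4, 3, 1, 1)

Row-insert the values π_1, π_2, … into P one at a time, bumping the leftmost entry strictly greater than the inserted value down to the next row. The recording tableau Q records, in position (i, j), the step at which that cell was added to P.
  Insert 6 (step 1): P = [6];  Q = [1]
  Insert 7 (step 2): P = [6, 7];  Q = [1, 2]
  Insert 4 (step 3): P = [4, 7] / [6];  Q = [1, 2] / [3]
  Insert 1 (step 4): P = [1, 7] / [4] / [6];  Q = [1, 2] / [3] / [4]
  Insert 3 (step 5): P = [1, 3] / [4, 7] / [6];  Q = [1, 2] / [3, 5] / [4]
  Insert 8 (step 6): P = [1, 3, 8] / [4, 7] / [6];  Q = [1, 2, 6] / [3, 5] / [4]
  Insert 5 (step 7): P = [1, 3, 5] / [4, 7, 8] / [6];  Q = [1, 2, 6] / [3, 5, 7] / [4]
  Insert 9 (step 8): P = [1, 3, 5, 9] / [4, 7, 8] / [6];  Q = [1, 2, 6, 8] / [3, 5, 7] / [4]
  Insert 2 (step 9): P = [1, 2, 5, 9] / [3, 7, 8] / [4] / [6];  Q = [1, 2, 6, 8] / [3, 5, 7] / [4] / [9]
Final shape: (4, 3, 1, 1).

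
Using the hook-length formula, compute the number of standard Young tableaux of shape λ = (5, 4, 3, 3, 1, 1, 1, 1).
# SYT of shape (5, 4, 3, 3, 1, 1, 1, 1) = 24942060

Hook-length formula: f^λ = n! / Π hook(c), product over all cells c of the Young diagram. For λ = (5, 4, 3, 3, 1, 1, 1, 1), n = 19 boxes. Hook lengths by row (left-to-right, top-to-bottom): [12, 7, 6, 3, 1]; [10, 5, 4, 1]; [8, 3, 2]; [7, 2, 1]; [4]; [3]; [2]; [1]. Product of hooks = 4877107200. So f^λ = 19! / 4877107200 = 121645100408832000 / 4877107200 = 24942060.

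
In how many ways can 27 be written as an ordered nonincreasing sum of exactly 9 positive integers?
p(27, 9 parts) = 318

Partitions of n into exactly k parts are in bijection with partitions of n − k into at most k parts (subtract 1 from each part). So p(27, exactly 9) = p(18, parts ≤ 9). Computing via the recurrence p(m, j) = p(m, j−1) + p(m−j, j) gives 318.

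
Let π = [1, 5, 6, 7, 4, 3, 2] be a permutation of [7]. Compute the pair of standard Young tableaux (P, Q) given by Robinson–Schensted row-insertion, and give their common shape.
P = [1, 2, 6, 7] / [3] / [4] / [5];  Q = [1, 2, 3, 4] / [5] / [6] / [7];  common shape = (4, 1, 1, 1)

Row-insert the values π_1, π_2, … into P one at a time, bumping the leftmost entry strictly greater than the inserted value down to the next row. The recording tableau Q records, in position (i, j), the step at which that cell was added to P.
  Insert 1 (step 1): P = [1];  Q = [1]
  Insert 5 (step 2): P = [1, 5];  Q = [1, 2]
  Insert 6 (step 3): P = [1, 5, 6];  Q = [1, 2, 3]
  Insert 7 (step 4): P = [1, 5, 6, 7];  Q = [1, 2, 3, 4]
  Insert 4 (step 5): P = [1, 4, 6, 7] / [5];  Q = [1, 2, 3, 4] / [5]
  Insert 3 (step 6): P = [1, 3, 6, 7] / [4] / [5];  Q = [1, 2, 3, 4] / [5] / [6]
  Insert 2 (step 7): P = [1, 2, 6, 7] / [3] / [4] / [5];  Q = [1, 2, 3, 4] / [5] / [6] / [7]
Final shape: (4, 1, 1, 1).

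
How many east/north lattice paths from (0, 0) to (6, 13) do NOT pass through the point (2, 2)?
Number of paths = 18942

Total paths from (0, 0) to (6, 13): C(19, 6) = 27132. Paths through (2, 2): (paths (0, 0) → (2, 2)) × (paths (2, 2) → (6, 13)) = C(4, 2) · C(15, 4) = 6 · 1365 = 8190. Avoidance count = 27132 − 8190 = 18942.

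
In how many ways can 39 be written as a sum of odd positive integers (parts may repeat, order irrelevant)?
p_odd(39) = 982

Enumerate partitions using only odd parts via the recurrence o(n, m) = o(n, m−2) + o(n−m, m) over odd m, starting from the largest odd part ≤ n. This gives p_odd(39) = 982. (Euler's theorem: equals the count of distinct-part partitions.)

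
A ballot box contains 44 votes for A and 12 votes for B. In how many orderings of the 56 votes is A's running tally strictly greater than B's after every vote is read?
Strict-lead orderings = 319076175600

Total orderings of the 56 votes with 44 for A: C(56, 44) = 558383307300. By the Bertrand ballot formula (Cycle Lemma / reflection principle), the number of orderings in which A is strictly ahead of B throughout is (p − q)/(p + q) · C(p + q, p) = (44 − 12)/(44 + 12) · 558383307300 = 319076175600.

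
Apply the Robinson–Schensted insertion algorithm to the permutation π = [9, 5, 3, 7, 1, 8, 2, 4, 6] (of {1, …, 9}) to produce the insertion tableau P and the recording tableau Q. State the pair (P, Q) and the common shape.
P = [1, 2, 4, 6] / [3, 7, 8] / [5] / [9];  Q = [1, 4, 6, 9] / [2, 7, 8] / [3] / [5];  common shape = (4, 3, 1, 1)

Row-insert the values π_1, π_2, … into P one at a time, bumping the leftmost entry strictly greater than the inserted value down to the next row. The recording tableau Q records, in position (i, j), the step at which that cell was added to P.
  Insert 9 (step 1): P = [9];  Q = [1]
  Insert 5 (step 2): P = [5] / [9];  Q = [1] / [2]
  Insert 3 (step 3): P = [3] / [5] / [9];  Q = [1] / [2] / [3]
  Insert 7 (step 4): P = [3, 7] / [5] / [9];  Q = [1, 4] / [2] / [3]
  Insert 1 (step 5): P = [1, 7] / [3] / [5] / [9];  Q = [1, 4] / [2] / [3] / [5]
  Insert 8 (step 6): P = [1, 7, 8] / [3] / [5] / [9];  Q = [1, 4, 6] / [2] / [3] / [5]
  Insert 2 (step 7): P = [1, 2, 8] / [3, 7] / [5] / [9];  Q = [1, 4, 6] / [2, 7] / [3] / [5]
  Insert 4 (step 8): P = [1, 2, 4] / [3, 7, 8] / [5] / [9];  Q = [1, 4, 6] / [2, 7, 8] / [3] / [5]
  Insert 6 (step 9): P = [1, 2, 4, 6] / [3, 7, 8] / [5] / [9];  Q = [1, 4, 6, 9] / [2, 7, 8] / [3] / [5]
Final shape: (4, 3, 1, 1).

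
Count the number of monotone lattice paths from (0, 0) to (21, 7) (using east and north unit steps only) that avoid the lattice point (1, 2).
Number of paths = 1024650

Total paths from (0, 0) to (21, 7): C(28, 21) = 1184040. Paths through (1, 2): (paths (0, 0) → (1, 2)) × (paths (1, 2) → (21, 7)) = C(3, 1) · C(25, 20) = 3 · 53130 = 159390. Avoidance count = 1184040 − 159390 = 1024650.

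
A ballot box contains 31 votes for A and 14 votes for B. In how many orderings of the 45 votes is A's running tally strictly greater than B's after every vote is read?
Strict-lead orderings = 63040282096

Total orderings of the 45 votes with 31 for A: C(45, 31) = 166871334960. By the Bertrand ballot formula (Cycle Lemma / reflection principle), the number of orderings in which A is strictly ahead of B throughout is (p − q)/(p + q) · C(p + q, p) = (31 − 14)/(31 + 14) · 166871334960 = 63040282096.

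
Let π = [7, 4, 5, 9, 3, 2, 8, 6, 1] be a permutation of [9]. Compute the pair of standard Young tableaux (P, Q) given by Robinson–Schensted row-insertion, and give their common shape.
P = [1, 5, 6] / [2, 8] / [3, 9] / [4] / [7];  Q = [1, 3, 4] / [2, 7] / [5, 8] / [6] / [9];  common shape = (3, 2, 2, 1, 1)

Row-insert the values π_1, π_2, … into P one at a time, bumping the leftmost entry strictly greater than the inserted value down to the next row. The recording tableau Q records, in position (i, j), the step at which that cell was added to P.
  Insert 7 (step 1): P = [7];  Q = [1]
  Insert 4 (step 2): P = [4] / [7];  Q = [1] / [2]
  Insert 5 (step 3): P = [4, 5] / [7];  Q = [1, 3] / [2]
  Insert 9 (step 4): P = [4, 5, 9] / [7];  Q = [1, 3, 4] / [2]
  Insert 3 (step 5): P = [3, 5, 9] / [4] / [7];  Q = [1, 3, 4] / [2] / [5]
  Insert 2 (step 6): P = [2, 5, 9] / [3] / [4] / [7];  Q = [1, 3, 4] / [2] / [5] / [6]
  Insert 8 (step 7): P = [2, 5, 8] / [3, 9] / [4] / [7];  Q = [1, 3, 4] / [2, 7] / [5] / [6]
  Insert 6 (step 8): P = [2, 5, 6] / [3, 8] / [4, 9] / [7];  Q = [1, 3, 4] / [2, 7] / [5, 8] / [6]
  Insert 1 (step 9): P = [1, 5, 6] / [2, 8] / [3, 9] / [4] / [7];  Q = [1, 3, 4] / [2, 7] / [5, 8] / [6] / [9]
Final shape: (3, 2, 2, 1, 1).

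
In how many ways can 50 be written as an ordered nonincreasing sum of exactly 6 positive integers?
p(50, 6 parts) = 5427

Partitions of n into exactly k parts are in bijection with partitions of n − k into at most k parts (subtract 1 from each part). So p(50, exactly 6) = p(44, parts ≤ 6). Computing via the recurrence p(m, j) = p(m, j−1) + p(m−j, j) gives 5427.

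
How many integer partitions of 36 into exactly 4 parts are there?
p(36, 4 parts) = 351

Partitions of n into exactly k parts are in bijection with partitions of n − k into at most k parts (subtract 1 from each part). So p(36, exactly 4) = p(32, parts ≤ 4). Computing via the recurrence p(m, j) = p(m, j−1) + p(m−j, j) gives 351.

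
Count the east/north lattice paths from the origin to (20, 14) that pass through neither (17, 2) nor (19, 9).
Number of paths = 1350493371

Inclusion–exclusion. Total paths: C(34, 20) = 1391975640. Through P₁: C(19, 17)·C(15, 3) = 77805. Through P₂: C(28, 19)·C(6, 1) = 41441400. Since P₁ is strictly southwest of P₂, a monotone path through both must visit P₁ then P₂; paths through both = C(19, 17)·C(9, 2)·C(6, 1) = 36936. Avoid both = 1391975640 − 77805 − 41441400 + 36936 = 1350493371.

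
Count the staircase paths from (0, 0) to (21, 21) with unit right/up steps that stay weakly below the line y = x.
C_21 = 24466267020

These NE paths below the diagonal are counted by the Catalan number C_n = (1/(n + 1)) · C(2n, n). For n = 21: C_21 = (1/22) · C(42, 21) = 538257874440/22 = 24466267020.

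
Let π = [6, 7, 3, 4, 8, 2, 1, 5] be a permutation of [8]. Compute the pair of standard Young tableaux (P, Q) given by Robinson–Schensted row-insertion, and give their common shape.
P = [1, 4, 5] / [2, 7, 8] / [3] / [6];  Q = [1, 2, 5] / [3, 4, 8] / [6] / [7];  common shape = (3, 3, 1, 1)

Row-insert the values π_1, π_2, … into P one at a time, bumping the leftmost entry strictly greater than the inserted value down to the next row. The recording tableau Q records, in position (i, j), the step at which that cell was added to P.
  Insert 6 (step 1): P = [6];  Q = [1]
  Insert 7 (step 2): P = [6, 7];  Q = [1, 2]
  Insert 3 (step 3): P = [3, 7] / [6];  Q = [1, 2] / [3]
  Insert 4 (step 4): P = [3, 4] / [6, 7];  Q = [1, 2] / [3, 4]
  Insert 8 (step 5): P = [3, 4, 8] / [6, 7];  Q = [1, 2, 5] / [3, 4]
  Insert 2 (step 6): P = [2, 4, 8] / [3, 7] / [6];  Q = [1, 2, 5] / [3, 4] / [6]
  Insert 1 (step 7): P = [1, 4, 8] / [2, 7] / [3] / [6];  Q = [1, 2, 5] / [3, 4] / [6] / [7]
  Insert 5 (step 8): P = [1, 4, 5] / [2, 7, 8] / [3] / [6];  Q = [1, 2, 5] / [3, 4, 8] / [6] / [7]
Final shape: (3, 3, 1, 1).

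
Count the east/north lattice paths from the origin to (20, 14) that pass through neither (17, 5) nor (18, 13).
Number of paths = 768133953

Inclusion–exclusion. Total paths: C(34, 20) = 1391975640. Through P₁: C(22, 17)·C(12, 3) = 5793480. Through P₂: C(31, 18)·C(3, 2) = 618759225. Since P₁ is strictly southwest of P₂, a monotone path through both must visit P₁ then P₂; paths through both = C(22, 17)·C(9, 1)·C(3, 2) = 711018. Avoid both = 1391975640 − 5793480 − 618759225 + 711018 = 768133953.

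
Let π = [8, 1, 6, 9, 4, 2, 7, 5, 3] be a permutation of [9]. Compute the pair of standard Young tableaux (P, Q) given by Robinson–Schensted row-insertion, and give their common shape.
P = [1, 2, 3] / [4, 5] / [6, 7] / [8, 9];  Q = [1, 3, 4] / [2, 7] / [5, 8] / [6, 9];  common shape = (3, 2, 2, 2)

Row-insert the values π_1, π_2, … into P one at a time, bumping the leftmost entry strictly greater than the inserted value down to the next row. The recording tableau Q records, in position (i, j), the step at which that cell was added to P.
  Insert 8 (step 1): P = [8];  Q = [1]
  Insert 1 (step 2): P = [1] / [8];  Q = [1] / [2]
  Insert 6 (step 3): P = [1, 6] / [8];  Q = [1, 3] / [2]
  Insert 9 (step 4): P = [1, 6, 9] / [8];  Q = [1, 3, 4] / [2]
  Insert 4 (step 5): P = [1, 4, 9] / [6] / [8];  Q = [1, 3, 4] / [2] / [5]
  Insert 2 (step 6): P = [1, 2, 9] / [4] / [6] / [8];  Q = [1, 3, 4] / [2] / [5] / [6]
  Insert 7 (step 7): P = [1, 2, 7] / [4, 9] / [6] / [8];  Q = [1, 3, 4] / [2, 7] / [5] / [6]
  Insert 5 (step 8): P = [1, 2, 5] / [4, 7] / [6, 9] / [8];  Q = [1, 3, 4] / [2, 7] / [5, 8] / [6]
  Insert 3 (step 9): P = [1, 2, 3] / [4, 5] / [6, 7] / [8, 9];  Q = [1, 3, 4] / [2, 7] / [5, 8] / [6, 9]
Final shape: (3, 2, 2, 2).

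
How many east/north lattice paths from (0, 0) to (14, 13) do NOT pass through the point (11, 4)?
Number of paths = 19758000

Total paths from (0, 0) to (14, 13): C(27, 14) = 20058300. Paths through (11, 4): (paths (0, 0) → (11, 4)) × (paths (11, 4) → (14, 13)) = C(15, 11) · C(12, 3) = 1365 · 220 = 300300. Avoidance count = 20058300 − 300300 = 19758000.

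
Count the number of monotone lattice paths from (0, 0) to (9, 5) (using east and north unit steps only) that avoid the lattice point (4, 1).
Number of paths = 1372

Total paths from (0, 0) to (9, 5): C(14, 9) = 2002. Paths through (4, 1): (paths (0, 0) → (4, 1)) × (paths (4, 1) → (9, 5)) = C(5, 4) · C(9, 5) = 5 · 126 = 630. Avoidance count = 2002 − 630 = 1372.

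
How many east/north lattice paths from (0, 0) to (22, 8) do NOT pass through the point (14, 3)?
Number of paths = 4977765

Total paths from (0, 0) to (22, 8): C(30, 22) = 5852925. Paths through (14, 3): (paths (0, 0) → (14, 3)) × (paths (14, 3) → (22, 8)) = C(17, 14) · C(13, 8) = 680 · 1287 = 875160. Avoidance count = 5852925 − 875160 = 4977765.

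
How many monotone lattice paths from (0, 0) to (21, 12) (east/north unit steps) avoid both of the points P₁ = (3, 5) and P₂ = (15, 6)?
Number of paths = 278430856

Inclusion–exclusion. Total paths: C(33, 21) = 354817320. Through P₁: C(8, 3)·C(25, 18) = 26919200. Through P₂: C(21, 15)·C(12, 6) = 50139936. Since P₁ is strictly southwest of P₂, a monotone path through both must visit P₁ then P₂; paths through both = C(8, 3)·C(13, 12)·C(12, 6) = 672672. Avoid both = 354817320 − 26919200 − 50139936 + 672672 = 278430856.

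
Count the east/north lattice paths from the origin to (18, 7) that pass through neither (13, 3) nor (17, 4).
Number of paths = 397400

Inclusion–exclusion. Total paths: C(25, 18) = 480700. Through P₁: C(16, 13)·C(9, 5) = 70560. Through P₂: C(21, 17)·C(4, 1) = 23940. Since P₁ is strictly southwest of P₂, a monotone path through both must visit P₁ then P₂; paths through both = C(16, 13)·C(5, 4)·C(4, 1) = 11200. Avoid both = 480700 − 70560 − 23940 + 11200 = 397400.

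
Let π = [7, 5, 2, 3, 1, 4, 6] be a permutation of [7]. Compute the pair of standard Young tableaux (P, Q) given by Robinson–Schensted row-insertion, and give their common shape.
P = [1, 3, 4, 6] / [2] / [5] / [7];  Q = [1, 4, 6, 7] / [2] / [3] / [5];  common shape = (4, 1, 1, 1)

Row-insert the values π_1, π_2, … into P one at a time, bumping the leftmost entry strictly greater than the inserted value down to the next row. The recording tableau Q records, in position (i, j), the step at which that cell was added to P.
  Insert 7 (step 1): P = [7];  Q = [1]
  Insert 5 (step 2): P = [5] / [7];  Q = [1] / [2]
  Insert 2 (step 3): P = [2] / [5] / [7];  Q = [1] / [2] / [3]
  Insert 3 (step 4): P = [2, 3] / [5] / [7];  Q = [1, 4] / [2] / [3]
  Insert 1 (step 5): P = [1, 3] / [2] / [5] / [7];  Q = [1, 4] / [2] / [3] / [5]
  Insert 4 (step 6): P = [1, 3, 4] / [2] / [5] / [7];  Q = [1, 4, 6] / [2] / [3] / [5]
  Insert 6 (step 7): P = [1, 3, 4, 6] / [2] / [5] / [7];  Q = [1, 4, 6, 7] / [2] / [3] / [5]
Final shape: (4, 1, 1, 1).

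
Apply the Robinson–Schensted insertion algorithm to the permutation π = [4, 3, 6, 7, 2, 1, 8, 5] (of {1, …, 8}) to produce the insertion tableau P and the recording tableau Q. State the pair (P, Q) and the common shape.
P = [1, 5, 7, 8] / [2, 6] / [3] / [4];  Q = [1, 3, 4, 7] / [2, 8] / [5] / [6];  common shape = (4, 2, 1, 1)

Row-insert the values π_1, π_2, … into P one at a time, bumping the leftmost entry strictly greater than the inserted value down to the next row. The recording tableau Q records, in position (i, j), the step at which that cell was added to P.
  Insert 4 (step 1): P = [4];  Q = [1]
  Insert 3 (step 2): P = [3] / [4];  Q = [1] / [2]
  Insert 6 (step 3): P = [3, 6] / [4];  Q = [1, 3] / [2]
  Insert 7 (step 4): P = [3, 6, 7] / [4];  Q = [1, 3, 4] / [2]
  Insert 2 (step 5): P = [2, 6, 7] / [3] / [4];  Q = [1, 3, 4] / [2] / [5]
  Insert 1 (step 6): P = [1, 6, 7] / [2] / [3] / [4];  Q = [1, 3, 4] / [2] / [5] / [6]
  Insert 8 (step 7): P = [1, 6, 7, 8] / [2] / [3] / [4];  Q = [1, 3, 4, 7] / [2] / [5] / [6]
  Insert 5 (step 8): P = [1, 5, 7, 8] / [2, 6] / [3] / [4];  Q = [1, 3, 4, 7] / [2, 8] / [5] / [6]
Final shape: (4, 2, 1, 1).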